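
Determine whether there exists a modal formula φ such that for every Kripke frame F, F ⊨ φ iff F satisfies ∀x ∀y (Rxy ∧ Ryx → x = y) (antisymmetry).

Any modally definable frame class is closed under surjective bounded morphisms.
The 8-cycle (worlds w0,w1,w2,w3,w4,w5,w6,w7 with w0→w1→w2→w3→w4→w5→w6→w7→w0) is antisymmetric. Sending even-indexed worlds to a and odd-indexed worlds to b is a surjective bounded morphism onto the two-world frame with a↔b, which is not antisymmetric.
So the class is not modally definable.

Not modally definable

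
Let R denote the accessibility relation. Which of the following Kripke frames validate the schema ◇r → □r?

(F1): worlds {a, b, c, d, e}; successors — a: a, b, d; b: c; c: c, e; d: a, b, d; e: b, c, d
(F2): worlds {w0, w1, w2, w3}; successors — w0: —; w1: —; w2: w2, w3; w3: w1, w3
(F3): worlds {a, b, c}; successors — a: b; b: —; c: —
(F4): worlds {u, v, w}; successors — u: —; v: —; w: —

(F3), (F4)

This is the axiom for partial functionality; its first-order frame correspondent is ∀x ∀y ∀z (Rxy ∧ Rxz → y = z).
(F1): fails — a sees both a and b.
(F2): fails — w2 sees both w2 and w3.
(F3): condition met.
(F4): condition met.
Valid on: (F3), (F4).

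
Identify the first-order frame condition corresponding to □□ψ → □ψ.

Suppose □□ψ→□ψ is valid. Take Rxy and set V(ψ)={w : xR²w}. Then □□ψ at x, so □ψ at x, so ψ at y, i.e. ∃z(Rxz∧Rzy).
Conversely, any frame satisfying ∀x ∀y (Rxy → ∃z (Rxz ∧ Rzy)) validates the schema.
So the correspondent is density.

Density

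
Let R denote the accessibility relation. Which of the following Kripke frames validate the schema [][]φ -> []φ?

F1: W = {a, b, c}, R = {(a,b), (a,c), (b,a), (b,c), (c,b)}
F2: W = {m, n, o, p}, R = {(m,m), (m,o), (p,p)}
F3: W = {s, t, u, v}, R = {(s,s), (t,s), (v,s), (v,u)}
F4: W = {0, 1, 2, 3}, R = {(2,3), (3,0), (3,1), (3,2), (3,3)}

Frame correspondent (Sahlqvist): forall x forall y (Rxy -> exists z (Rxz & Rzy)) — i.e. density.
F1: fails — Rba but no z with Rbz and Rza.
F2: ✓.
F3: fails — Rvu but no z with Rvz and Rzu.
F4: ✓.

F2, F4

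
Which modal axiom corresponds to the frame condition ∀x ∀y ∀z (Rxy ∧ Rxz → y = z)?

A defining formula is ◇p → □p (the CD axiom).
Suppose ◇p→□p is valid. Take Rxy, Rxz and set V(p)={y}. Then ◇p at x, so □p at x, so p at z, i.e. z=y.

◇p → □p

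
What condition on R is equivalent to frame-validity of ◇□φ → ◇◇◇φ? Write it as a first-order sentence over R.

This is a Sahlqvist (Geach-type) schema ◇^1□^1φ → □^0◇^3φ.
First-order correspondent: ∀x ∀y (xRy → ∃w (yRw ∧ xR³w)).

∀x ∀y (xRy → ∃w (yRw ∧ xR³w))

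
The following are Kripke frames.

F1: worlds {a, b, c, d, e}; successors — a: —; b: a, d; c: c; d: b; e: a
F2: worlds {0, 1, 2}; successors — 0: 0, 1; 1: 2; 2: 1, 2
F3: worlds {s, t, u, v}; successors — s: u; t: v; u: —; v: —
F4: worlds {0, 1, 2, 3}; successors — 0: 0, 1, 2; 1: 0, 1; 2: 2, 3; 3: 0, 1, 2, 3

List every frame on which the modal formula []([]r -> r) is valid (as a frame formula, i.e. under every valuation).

F4

This is the axiom for shift-reflexivity; its first-order frame correspondent is forall x forall y (Rxy -> Ryy).
F1: fails — Rea but not Raa.
F2: fails — R01 but not R11.
F3: fails — Rsu but not Ruu.
F4: holds.
Valid on: F4.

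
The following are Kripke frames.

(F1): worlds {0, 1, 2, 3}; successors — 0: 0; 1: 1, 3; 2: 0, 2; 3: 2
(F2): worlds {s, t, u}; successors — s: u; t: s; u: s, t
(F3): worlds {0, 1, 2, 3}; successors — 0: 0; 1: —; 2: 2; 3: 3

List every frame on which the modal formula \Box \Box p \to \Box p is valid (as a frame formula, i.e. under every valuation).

(F1), (F3)

This is the axiom for density; its first-order frame correspondent is \forall x \forall y (Rxy \to \exists z (Rxz \wedge Rzy)).
(F1): condition met.
(F2): fails — Rsu but no z with Rsz and Rzu.
(F3): condition met.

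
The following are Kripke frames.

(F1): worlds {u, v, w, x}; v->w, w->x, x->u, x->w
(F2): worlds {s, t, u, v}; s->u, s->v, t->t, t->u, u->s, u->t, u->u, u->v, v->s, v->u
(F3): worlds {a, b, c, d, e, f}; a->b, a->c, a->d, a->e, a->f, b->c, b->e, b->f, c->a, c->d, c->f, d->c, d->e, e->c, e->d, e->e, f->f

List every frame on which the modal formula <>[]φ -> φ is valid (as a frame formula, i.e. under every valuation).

(F2)

Frame correspondent (Sahlqvist): forall x forall y (xRy -> exists w (yRw & x = w)) — i.e. a generalized confluence (Geach) condition.
(F1): fails — vRw but no t with wRt and v=t.
(F2): condition met.
(F3): fails — aRb but no w with bRw and a=w.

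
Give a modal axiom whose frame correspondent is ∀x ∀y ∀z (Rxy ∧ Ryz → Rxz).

The condition is transitivity. The 4 schema □r → □□r defines it.

□r → □□r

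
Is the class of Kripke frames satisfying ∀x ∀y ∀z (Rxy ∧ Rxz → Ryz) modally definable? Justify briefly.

Yes — defined by ◇q → □◇q

The condition is the Euclidean property. A defining modal formula is ◇q → □◇q.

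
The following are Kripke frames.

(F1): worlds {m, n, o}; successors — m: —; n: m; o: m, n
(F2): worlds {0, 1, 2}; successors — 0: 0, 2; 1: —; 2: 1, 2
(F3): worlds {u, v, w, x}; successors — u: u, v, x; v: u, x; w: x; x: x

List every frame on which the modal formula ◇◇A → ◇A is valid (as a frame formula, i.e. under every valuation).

The schema corresponds to a generalized confluence (Geach) condition: ∀x ∀y (xR²y → ∃w (y = w ∧ xRw)).
(F1): satisfies the condition.
(F2): fails — 0R²1 but no w with 1=w and 0Rw.
(F3): fails — vR²v but no t with v=t and vRt.
Valid on: (F1).

(F1)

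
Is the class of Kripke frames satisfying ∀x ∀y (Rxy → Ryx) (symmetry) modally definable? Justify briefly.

The condition is symmetry. A defining modal formula is p → □◇p.
Suppose p→□◇p is valid. Take Rxy and set V(p)={x}. Then p at x, so □◇p at x, so ◇p at y, so some z with Ryz has p; z=x, i.e. Ryx.

Definable; p → □◇p defines it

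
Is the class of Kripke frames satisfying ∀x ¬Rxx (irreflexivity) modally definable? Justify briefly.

No — not modally definable

Modal frame validity is preserved under surjective bounded morphisms.
The 5-cycle (worlds a,b,c,d,e with a→b→c→d→e→a) is irreflexive, and the map sending every world to a single reflexive point • is a surjective bounded morphism (forth: every edge maps to (•,•); back: every world has a successor). So any modal formula valid on the 5-cycle is also valid on the reflexive point, which is not irreflexive.
Hence irreflexivity is not modally definable.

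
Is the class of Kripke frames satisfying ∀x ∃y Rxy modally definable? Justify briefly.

Yes — defined by □r → ◇r

Yes: it is seriality, defined by the D schema □r → ◇r.
Suppose □r→◇r is valid. At any x set V(r)=W. Then □r at x, so ◇r at x, so x has a successor.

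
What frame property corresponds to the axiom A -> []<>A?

Suppose A→□◇A is valid. Take Rxy and set V(A)={x}. Then A at x, so □◇A at x, so ◇A at y, so some z with Ryz has A; z=x, i.e. Ryx.
Conversely, any frame satisfying forall x forall y (Rxy -> Ryx) validates the schema.
Frame condition: forall x forall y (Rxy -> Ryx).

symmetry: forall x forall y (Rxy -> Ryx)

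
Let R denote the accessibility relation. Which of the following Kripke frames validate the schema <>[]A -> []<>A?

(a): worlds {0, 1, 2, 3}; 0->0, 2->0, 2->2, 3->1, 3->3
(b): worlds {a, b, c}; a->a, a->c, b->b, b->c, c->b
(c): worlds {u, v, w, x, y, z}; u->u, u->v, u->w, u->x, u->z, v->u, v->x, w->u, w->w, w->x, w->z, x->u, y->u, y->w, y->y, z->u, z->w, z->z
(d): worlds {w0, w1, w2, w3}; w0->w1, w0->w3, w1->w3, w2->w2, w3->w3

(c), (d)

Frame correspondent (Sahlqvist): forall x forall y forall z (Rxy & Rxz -> exists w (Ryw & Rzw)) — i.e. convergence.
(a): fails — R31 and R31 but 1 and 1 have no common successor.
(b): fails — Raa and Rac but a and c have no common successor.
(c): condition met.
(d): condition met.
Valid on: (c), (d).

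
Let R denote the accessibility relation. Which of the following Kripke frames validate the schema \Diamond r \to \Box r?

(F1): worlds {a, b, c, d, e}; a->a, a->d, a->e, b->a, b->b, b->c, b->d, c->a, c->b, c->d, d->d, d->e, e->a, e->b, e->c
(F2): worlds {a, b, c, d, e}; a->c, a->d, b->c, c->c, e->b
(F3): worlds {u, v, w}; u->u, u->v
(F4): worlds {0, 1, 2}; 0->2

The schema corresponds to partial functionality: \forall x \forall y \forall z (Rxy \wedge Rxz \to y = z).
(F1): fails — a sees both a and d.
(F2): fails — a sees both c and d.
(F3): fails — u sees both u and v.
(F4): holds.
Valid on: (F4).

(F4)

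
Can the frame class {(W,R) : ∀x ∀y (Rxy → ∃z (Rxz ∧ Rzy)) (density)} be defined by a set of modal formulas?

Yes, by □□q → □q

Yes: it is density, defined by the C4 schema □□q → □q.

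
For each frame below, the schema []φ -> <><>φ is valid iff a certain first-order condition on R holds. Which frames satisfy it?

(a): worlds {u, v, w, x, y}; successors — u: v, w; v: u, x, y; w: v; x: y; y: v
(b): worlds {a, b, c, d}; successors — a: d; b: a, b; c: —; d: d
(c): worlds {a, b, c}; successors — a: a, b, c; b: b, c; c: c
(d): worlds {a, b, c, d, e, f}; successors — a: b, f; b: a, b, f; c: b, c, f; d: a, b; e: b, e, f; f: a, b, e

(c), (d)

Frame correspondent (Sahlqvist): forall x exists w (xRw & x R^2 w) — i.e. a generalized confluence (Geach) condition.
(a): fails — at w but no t with wRt and wR²t.
(b): fails — at c but no w with cRw and cR²w.
(c): condition met.
(d): condition met.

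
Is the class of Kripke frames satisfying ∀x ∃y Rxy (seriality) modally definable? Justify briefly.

Yes: it is seriality, defined by the D schema □r → ◇r.
Suppose □r→◇r is valid. At any x set V(r)=W. Then □r at x, so ◇r at x, so x has a successor.

Yes — defined by □r → ◇r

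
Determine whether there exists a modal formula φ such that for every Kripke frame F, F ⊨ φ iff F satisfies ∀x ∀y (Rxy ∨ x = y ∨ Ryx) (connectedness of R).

Modal frame validity is preserved under disjoint unions.
Take 2 disjoint single-world reflexive frames: each is trivially connected, but their disjoint union has 2 worlds with no edge between distinct components, so it is not connected.
Hence connectedness of R is not modally definable.

Not definable by any modal formula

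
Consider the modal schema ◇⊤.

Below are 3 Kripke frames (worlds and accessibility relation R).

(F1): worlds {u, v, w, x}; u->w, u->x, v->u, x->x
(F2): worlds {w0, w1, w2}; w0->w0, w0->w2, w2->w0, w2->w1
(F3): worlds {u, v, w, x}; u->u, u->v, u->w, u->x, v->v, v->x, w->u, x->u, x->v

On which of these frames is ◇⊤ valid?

(F3)

The schema corresponds to seriality: ∀x ∃y Rxy.
(F1): fails — world w has no successor.
(F2): fails — world w1 has no successor.
(F3): holds.
Valid on: (F3).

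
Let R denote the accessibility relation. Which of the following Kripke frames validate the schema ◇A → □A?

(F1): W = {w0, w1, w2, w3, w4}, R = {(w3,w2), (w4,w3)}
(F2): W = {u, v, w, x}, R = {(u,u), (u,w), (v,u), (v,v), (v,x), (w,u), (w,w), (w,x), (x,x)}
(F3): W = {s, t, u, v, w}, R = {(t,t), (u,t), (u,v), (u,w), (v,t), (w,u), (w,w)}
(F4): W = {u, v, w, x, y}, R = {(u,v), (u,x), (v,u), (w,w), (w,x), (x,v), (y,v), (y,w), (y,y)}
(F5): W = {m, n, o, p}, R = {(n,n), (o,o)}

(F1), (F5)

This is the axiom for partial functionality; its first-order frame correspondent is ∀x ∀y ∀z (Rxy ∧ Rxz → y = z).
(F1): satisfies the condition.
(F2): fails — u sees both u and w.
(F3): fails — u sees both t and v.
(F4): fails — u sees both v and x.
(F5): satisfies the condition.
Valid on: (F1), (F5).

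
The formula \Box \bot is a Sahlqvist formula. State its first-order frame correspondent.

□⊥ is valid iff no world has any successor (otherwise □⊥ fails at any world with one).
Conversely, any frame satisfying \forall x \forall y \neg Rxy validates the schema.
Frame condition: \forall x \forall y \neg Rxy.

emptiness of R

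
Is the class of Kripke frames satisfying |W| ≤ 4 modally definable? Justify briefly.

Modal frame validity is preserved under disjoint unions.
Any modal formula valid on each of 5 disjoint one-world frames is valid on their disjoint union (validity is preserved under disjoint unions). Each one-world frame has |W|=1≤4, but the union has |W|=5.
So the class is not modally definable.

Not definable by any modal formula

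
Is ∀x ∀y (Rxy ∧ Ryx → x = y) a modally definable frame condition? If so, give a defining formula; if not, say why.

No

If a class were modally definable it would be closed under surjective bounded morphisms (Goldblatt–Thomason).
The 4-cycle (worlds s,t,u,v with s→t→u→v→s) is antisymmetric. Sending even-indexed worlds to a and odd-indexed worlds to b is a surjective bounded morphism onto the two-world frame with a↔b, which is not antisymmetric.
Hence antisymmetry is not modally definable.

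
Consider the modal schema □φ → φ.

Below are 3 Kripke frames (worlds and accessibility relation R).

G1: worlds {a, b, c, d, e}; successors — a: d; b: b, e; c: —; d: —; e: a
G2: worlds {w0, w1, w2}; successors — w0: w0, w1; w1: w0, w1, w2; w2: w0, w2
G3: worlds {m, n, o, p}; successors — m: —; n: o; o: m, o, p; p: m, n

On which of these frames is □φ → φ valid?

G2

The schema corresponds to reflexivity: ∀x Rxx.
G1: fails — world a does not see itself.
G2: satisfies the condition.
G3: fails — world m does not see itself.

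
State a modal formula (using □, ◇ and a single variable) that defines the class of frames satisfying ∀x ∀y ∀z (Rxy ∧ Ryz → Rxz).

A defining formula is □q → □□q (the 4 axiom).
Suppose □q→□□q is valid. Take Rxy, Ryz and set V(q)={w : Rxw}. Then □q at x, so □□q at x, so □q at y, so q at z, i.e. Rxz.

□q → □□q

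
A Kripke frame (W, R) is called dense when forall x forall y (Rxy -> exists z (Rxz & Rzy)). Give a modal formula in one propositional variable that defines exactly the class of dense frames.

This is density; the standard corresponding axiom is C4: □□ψ → □ψ.

□□ψ → □ψ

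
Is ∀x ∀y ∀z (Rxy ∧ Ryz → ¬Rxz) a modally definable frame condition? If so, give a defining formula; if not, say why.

Not modally definable

If a class were modally definable it would be closed under surjective bounded morphisms (Goldblatt–Thomason).
The 3-cycle (worlds a,b,c with a→b→c→a) is intransitive. Mapping every world to a single reflexive point • is a surjective bounded morphism; the reflexive point is not intransitive (R••∧R•• but R••).
So the class is not modally definable.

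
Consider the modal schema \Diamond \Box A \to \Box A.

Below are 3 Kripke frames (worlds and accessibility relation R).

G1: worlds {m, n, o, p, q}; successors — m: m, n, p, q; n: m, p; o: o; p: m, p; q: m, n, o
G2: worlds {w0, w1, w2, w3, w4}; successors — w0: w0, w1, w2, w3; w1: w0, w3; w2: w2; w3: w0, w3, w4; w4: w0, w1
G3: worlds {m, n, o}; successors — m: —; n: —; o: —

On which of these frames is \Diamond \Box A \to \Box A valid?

The schema corresponds to the Euclidean property: \forall x \forall y \forall z (Rxy \wedge Rxz \to Ryz).
G1: fails — Rmq and Rmq but not Rqq.
G2: fails — Rw0w1 and Rw0w1 but not Rw1w1.
G3: satisfies the condition.
Valid on: G3.

G3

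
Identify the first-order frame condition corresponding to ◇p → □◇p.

the Euclidean property

Suppose ◇p→□◇p is valid. Take Rxy, Rxz and set V(p)={y}. Then ◇p at x, so □◇p at x, so ◇p at z, so some w with Rzw has p; w=y, i.e. Rzy. By symmetry of the argument, Ryz.
Conversely, any frame satisfying ∀x ∀y ∀z (Rxy ∧ Rxz → Ryz) validates the schema.
Frame condition: ∀x ∀y ∀z (Rxy ∧ Rxz → Ryz).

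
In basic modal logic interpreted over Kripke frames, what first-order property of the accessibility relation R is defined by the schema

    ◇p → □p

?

This is the CD axiom.
It corresponds to partial functionality: ∀x ∀y ∀z (Rxy ∧ Rxz → y = z).

partial functionality: ∀x ∀y ∀z (Rxy ∧ Rxz → y = z)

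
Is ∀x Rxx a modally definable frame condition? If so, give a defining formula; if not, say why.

Yes: it is reflexivity, defined by the T schema □p → p.
Suppose □p→p is valid. At any x set V(p)={w : Rxw}. Then □p holds at x, so p holds at x, i.e. Rxx.

Definable; □p → p defines it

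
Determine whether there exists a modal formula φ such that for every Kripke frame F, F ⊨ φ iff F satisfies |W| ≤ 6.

Not modally definable

Any modally definable frame class is closed under disjoint unions.
Any modal formula valid on each of 7 disjoint one-world frames is valid on their disjoint union (validity is preserved under disjoint unions). Each one-world frame has |W|=1≤6, but the union has |W|=7.
Hence having at most 6 worlds is not modally definable.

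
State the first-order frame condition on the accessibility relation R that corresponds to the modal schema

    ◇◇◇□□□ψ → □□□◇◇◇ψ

This is a Sahlqvist (Geach-type) schema ◇^3□^3ψ → □^3◇^3ψ.
Minimal-valuation argument: fix x; take any y with xR^3y and any z with xR^3z. Set V(ψ) to the set of worlds R-reachable from y in exactly 3 steps. Then □^3ψ holds at y, so the antecedent holds at x; validity forces ◇^3ψ at z, giving a w with zR^3w and yR^3w.
First-order correspondent: ∀x ∀y ∀z ((xR³y ∧ xR³z) → ∃w (yR³w ∧ zR³w)).

∀x ∀y ∀z ((xR³y ∧ xR³z) → ∃w (yR³w ∧ zR³w))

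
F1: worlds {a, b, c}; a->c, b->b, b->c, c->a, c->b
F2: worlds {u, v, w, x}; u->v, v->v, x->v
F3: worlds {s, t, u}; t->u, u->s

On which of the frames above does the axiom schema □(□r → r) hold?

This is the axiom for shift-reflexivity; its first-order frame correspondent is ∀x ∀y (Rxy → Ryy).
F1: fails — Rbc but not Rcc.
F2: satisfies the condition.
F3: fails — Rus but not Rss.
Valid on: F2.

F2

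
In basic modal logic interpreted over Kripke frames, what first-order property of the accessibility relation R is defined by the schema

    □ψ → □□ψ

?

Suppose □ψ→□□ψ is valid. Take Rxy, Ryz and set V(ψ)={w : Rxw}. Then □ψ at x, so □□ψ at x, so □ψ at y, so ψ at z, i.e. Rxz.

transitivity: ∀x ∀y ∀z (Rxy ∧ Ryz → Rxz)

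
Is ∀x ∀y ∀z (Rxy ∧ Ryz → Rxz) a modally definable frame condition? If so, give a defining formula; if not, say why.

Yes — defined by □p → □□p

The condition is transitivity. A defining modal formula is □p → □□p.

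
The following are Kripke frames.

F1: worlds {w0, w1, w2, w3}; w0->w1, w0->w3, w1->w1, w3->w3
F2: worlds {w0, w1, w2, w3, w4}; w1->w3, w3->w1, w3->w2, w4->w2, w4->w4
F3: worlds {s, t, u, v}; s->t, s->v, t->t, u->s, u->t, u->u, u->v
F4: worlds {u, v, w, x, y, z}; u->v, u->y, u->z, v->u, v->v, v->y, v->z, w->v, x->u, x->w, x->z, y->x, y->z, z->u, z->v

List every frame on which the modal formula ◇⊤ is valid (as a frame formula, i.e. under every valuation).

This is the axiom for seriality; its first-order frame correspondent is ∀x ∃y Rxy.
F1: fails — world w2 has no successor.
F2: fails — world w0 has no successor.
F3: fails — world v has no successor.
F4: ✓.
Valid on: F4.

F4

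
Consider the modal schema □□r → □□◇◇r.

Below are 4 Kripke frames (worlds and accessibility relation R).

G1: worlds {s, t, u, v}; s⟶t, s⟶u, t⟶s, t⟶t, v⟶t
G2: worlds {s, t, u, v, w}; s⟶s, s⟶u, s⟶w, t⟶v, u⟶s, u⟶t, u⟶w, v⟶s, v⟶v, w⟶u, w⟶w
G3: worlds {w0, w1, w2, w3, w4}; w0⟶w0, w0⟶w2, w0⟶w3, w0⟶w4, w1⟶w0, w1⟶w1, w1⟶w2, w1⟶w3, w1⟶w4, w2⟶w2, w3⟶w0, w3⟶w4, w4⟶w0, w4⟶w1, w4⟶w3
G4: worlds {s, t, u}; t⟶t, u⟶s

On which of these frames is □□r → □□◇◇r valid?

This is the axiom for a generalized confluence (Geach) condition; its first-order frame correspondent is ∀x ∀z (xR²z → ∃w (xR²w ∧ zR²w)).
G1: fails — tR²u but no w with tR²w and uR²w.
G2: holds.
G3: holds.
G4: holds.

G2, G3, G4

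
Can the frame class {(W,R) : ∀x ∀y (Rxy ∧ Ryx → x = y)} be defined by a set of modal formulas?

Not modally definable

If a class were modally definable it would be closed under surjective bounded morphisms (Goldblatt–Thomason).
The 4-cycle (worlds a,b,c,d with a→b→c→d→a) is antisymmetric. Sending even-indexed worlds to • and odd-indexed worlds to ∘ is a surjective bounded morphism onto the two-world frame with •↔∘, which is not antisymmetric.
Hence antisymmetry is not modally definable.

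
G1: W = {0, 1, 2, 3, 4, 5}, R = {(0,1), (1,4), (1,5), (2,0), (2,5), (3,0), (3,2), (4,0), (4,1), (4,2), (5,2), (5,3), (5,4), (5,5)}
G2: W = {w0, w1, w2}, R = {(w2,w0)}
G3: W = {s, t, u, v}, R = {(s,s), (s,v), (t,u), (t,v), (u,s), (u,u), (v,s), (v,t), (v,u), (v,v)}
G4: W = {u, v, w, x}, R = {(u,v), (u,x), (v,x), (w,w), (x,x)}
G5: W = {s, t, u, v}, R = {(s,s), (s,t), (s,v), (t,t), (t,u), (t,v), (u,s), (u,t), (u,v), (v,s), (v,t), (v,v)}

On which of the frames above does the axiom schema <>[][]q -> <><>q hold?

Frame correspondent (Sahlqvist): forall x forall y (xRy -> exists w (y R^2 w & x R^2 w)) — i.e. a generalized confluence (Geach) condition.
G1: condition met.
G2: fails — w2Rw0 but no w with w0R²w and w2R²w.
G3: condition met.
G4: condition met.
G5: condition met.

G1, G3, G4, G5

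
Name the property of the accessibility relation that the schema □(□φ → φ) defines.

shift-reflexivity

This schema is the T□ axiom.
Its frame correspondent is shift-reflexivity — ∀x ∀y (Rxy → Ryy).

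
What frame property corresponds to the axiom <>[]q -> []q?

The Euclidean property

Equivalently (dual form): ◇q → □◇q.
Suppose ◇q→□◇q is valid. Take Rxy, Rxz and set V(q)={y}. Then ◇q at x, so □◇q at x, so ◇q at z, so some w with Rzw has q; w=y, i.e. Rzy. By symmetry of the argument, Ryz.
Conversely, any frame satisfying forall x forall y forall z (Rxy & Rxz -> Ryz) validates the schema.
Frame condition: forall x forall y forall z (Rxy & Rxz -> Ryz).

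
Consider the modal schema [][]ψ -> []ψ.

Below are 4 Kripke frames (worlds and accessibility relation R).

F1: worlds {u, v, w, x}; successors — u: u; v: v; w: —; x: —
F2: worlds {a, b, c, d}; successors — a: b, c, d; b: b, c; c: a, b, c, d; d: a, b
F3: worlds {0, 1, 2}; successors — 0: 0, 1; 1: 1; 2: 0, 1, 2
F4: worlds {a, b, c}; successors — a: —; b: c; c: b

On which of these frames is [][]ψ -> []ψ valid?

The schema corresponds to density: forall x forall y (Rxy -> exists z (Rxz & Rzy)).
F1: satisfies the condition.
F2: fails — Rda but no z with Rdz and Rza.
F3: satisfies the condition.
F4: fails — Rbc but no z with Rbz and Rzc.
Valid on: F1, F3.

F1, F3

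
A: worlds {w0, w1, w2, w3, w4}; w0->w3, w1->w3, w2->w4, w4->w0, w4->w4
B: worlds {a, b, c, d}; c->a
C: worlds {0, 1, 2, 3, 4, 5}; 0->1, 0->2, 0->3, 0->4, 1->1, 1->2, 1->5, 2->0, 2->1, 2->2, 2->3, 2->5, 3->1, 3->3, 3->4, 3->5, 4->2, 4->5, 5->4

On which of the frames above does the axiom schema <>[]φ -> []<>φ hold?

none

This is the axiom for convergence; its first-order frame correspondent is forall x forall y forall z (Rxy & Rxz -> exists w (Ryw & Rzw)).
A: fails — Rw0w3 and Rw0w3 but w3 and w3 have no common successor.
B: fails — Rca and Rca but a and a have no common successor.
C: fails — R12 and R15 but 2 and 5 have no common successor.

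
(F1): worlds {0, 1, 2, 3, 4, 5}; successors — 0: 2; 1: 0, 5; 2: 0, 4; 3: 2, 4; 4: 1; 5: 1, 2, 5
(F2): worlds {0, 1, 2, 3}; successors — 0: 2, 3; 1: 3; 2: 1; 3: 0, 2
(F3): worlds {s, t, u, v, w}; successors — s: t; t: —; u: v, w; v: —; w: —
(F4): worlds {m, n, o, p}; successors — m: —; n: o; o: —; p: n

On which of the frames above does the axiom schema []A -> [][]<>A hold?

This is the axiom for a generalized confluence (Geach) condition; its first-order frame correspondent is forall x forall z (x R^2 z -> exists w (xRw & zRw)).
(F1): fails — 0R²4 but no w with 0Rw and 4Rw.
(F2): fails — 0R²2 but no w with 0Rw and 2Rw.
(F3): condition met.
(F4): fails — pR²o but no w with pRw and oRw.

(F3)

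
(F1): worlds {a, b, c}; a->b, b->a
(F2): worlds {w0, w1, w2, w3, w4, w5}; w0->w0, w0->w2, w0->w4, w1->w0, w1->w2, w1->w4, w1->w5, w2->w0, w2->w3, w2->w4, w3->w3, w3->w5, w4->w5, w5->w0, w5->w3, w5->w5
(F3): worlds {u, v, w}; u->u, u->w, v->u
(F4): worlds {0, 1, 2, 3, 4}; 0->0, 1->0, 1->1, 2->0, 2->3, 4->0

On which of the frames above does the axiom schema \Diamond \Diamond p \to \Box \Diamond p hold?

(F1)

This is the axiom for a generalized confluence (Geach) condition; its first-order frame correspondent is \forall x \forall y \forall z ((x R^2 y \wedge xRz) \to \exists w (y = w \wedge zRw)).
(F1): condition met.
(F2): fails — w0R²w0, w0Rw4 but no w with w0=w and w4Rw.
(F3): fails — uR²u, uRw but no t with u=t and wRt.
(F4): fails — 1R²1, 1R0 but no w with 1=w and 0Rw.
Valid on: (F1).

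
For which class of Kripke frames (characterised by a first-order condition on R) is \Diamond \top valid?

Seriality

This schema is equivalent to the D axiom □φ → ◇φ.
It corresponds to seriality: \forall x \exists y Rxy.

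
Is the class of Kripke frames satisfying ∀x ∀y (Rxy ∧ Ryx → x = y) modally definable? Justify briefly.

Any modally definable frame class is closed under surjective bounded morphisms.
The 6-cycle (worlds 0,1,2,3,4,5 with 0→1→2→3→4→5→0) is antisymmetric. Sending even-indexed worlds to a and odd-indexed worlds to b is a surjective bounded morphism onto the two-world frame with a↔b, which is not antisymmetric.
So the class is not modally definable.

No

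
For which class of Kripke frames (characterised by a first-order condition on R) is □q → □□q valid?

Suppose □q→□□q is valid. Take Rxy, Ryz and set V(q)={w : Rxw}. Then □q at x, so □□q at x, so □q at y, so q at z, i.e. Rxz.

Transitivity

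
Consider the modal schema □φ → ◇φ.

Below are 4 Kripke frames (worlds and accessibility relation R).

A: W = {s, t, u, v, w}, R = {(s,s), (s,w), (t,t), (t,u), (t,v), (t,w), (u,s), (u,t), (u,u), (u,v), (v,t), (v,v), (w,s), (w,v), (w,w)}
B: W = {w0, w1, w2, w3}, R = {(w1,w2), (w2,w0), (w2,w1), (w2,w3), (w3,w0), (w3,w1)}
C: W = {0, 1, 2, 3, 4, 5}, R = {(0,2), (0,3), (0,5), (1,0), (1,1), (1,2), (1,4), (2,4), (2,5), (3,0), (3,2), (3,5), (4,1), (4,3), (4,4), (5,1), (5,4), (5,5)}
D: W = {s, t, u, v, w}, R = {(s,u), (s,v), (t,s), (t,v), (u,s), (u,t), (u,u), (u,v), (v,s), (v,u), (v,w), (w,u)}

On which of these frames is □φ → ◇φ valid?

Frame correspondent (Sahlqvist): ∀x ∃y Rxy — i.e. seriality.
A: satisfies the condition.
B: fails — world w0 has no successor.
C: satisfies the condition.
D: satisfies the condition.
Valid on: A, C, D.

A, C, D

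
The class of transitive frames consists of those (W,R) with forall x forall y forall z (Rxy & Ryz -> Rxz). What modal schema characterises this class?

The condition is transitivity. The 4 schema □r → □□r defines it.
Suppose □r→□□r is valid. Take Rxy, Ryz and set V(r)={w : Rxw}. Then □r at x, so □□r at x, so □r at y, so r at z, i.e. Rxz.

□r → □□r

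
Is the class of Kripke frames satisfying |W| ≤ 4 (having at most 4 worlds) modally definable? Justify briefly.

Modal frame validity is preserved under disjoint unions.
Any modal formula valid on each of 5 disjoint one-world frames is valid on their disjoint union (validity is preserved under disjoint unions). Each one-world frame has |W|=1≤4, but the union has |W|=5.
Hence having at most 4 worlds is not modally definable.

No — not modally definable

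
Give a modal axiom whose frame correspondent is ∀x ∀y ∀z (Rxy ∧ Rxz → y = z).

◇r → □r

A defining formula is ◇r → □r (the CD axiom).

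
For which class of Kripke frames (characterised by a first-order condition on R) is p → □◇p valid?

symmetry: ∀x ∀y (Rxy → Ryx)

Suppose p→□◇p is valid. Take Rxy and set V(p)={x}. Then p at x, so □◇p at x, so ◇p at y, so some z with Ryz has p; z=x, i.e. Ryx.
Conversely, any frame satisfying ∀x ∀y (Rxy → Ryx) validates the schema.
Frame condition: ∀x ∀y (Rxy → Ryx).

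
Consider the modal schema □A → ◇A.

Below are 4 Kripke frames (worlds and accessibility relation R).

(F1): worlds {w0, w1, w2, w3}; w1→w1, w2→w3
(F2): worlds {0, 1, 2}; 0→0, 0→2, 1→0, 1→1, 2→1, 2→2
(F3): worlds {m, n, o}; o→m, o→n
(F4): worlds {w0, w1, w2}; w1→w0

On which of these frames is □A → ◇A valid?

Frame correspondent (Sahlqvist): ∀x ∃y Rxy — i.e. seriality.
(F1): fails — world w0 has no successor.
(F2): ✓.
(F3): fails — world m has no successor.
(F4): fails — world w0 has no successor.
Valid on: (F2).

(F2)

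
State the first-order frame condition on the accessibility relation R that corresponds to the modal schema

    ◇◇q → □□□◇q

∀x ∀y ∀z ((xR²y ∧ xR³z) → ∃w (y = w ∧ zRw))

This is a Sahlqvist (Geach-type) schema ◇^2□^0q → □^3◇^1q.
Minimal-valuation argument: fix x; take any y with xR^2y and any z with xR^3z. Set V(q) to the set of worlds R-reachable from y in exactly 0 steps. Then □^0q holds at y, so the antecedent holds at x; validity forces ◇^1q at z, giving a w with zR^1w and yR^0w.
First-order correspondent: ∀x ∀y ∀z ((xR²y ∧ xR³z) → ∃w (y = w ∧ zRw)).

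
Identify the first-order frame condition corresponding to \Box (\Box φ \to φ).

shift-reflexivity: \forall x \forall y (Rxy \to Ryy)

Suppose □(□φ→φ) is valid. Take Rxy and set V(φ)={w : Ryw}. Then at y, □φ holds; since □(□φ→φ) at x, □φ→φ at y, so φ at y, i.e. Ryy.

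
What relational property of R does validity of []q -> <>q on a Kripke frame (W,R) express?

This schema is the D axiom.
Its frame correspondent is seriality — forall x exists y Rxy.

Seriality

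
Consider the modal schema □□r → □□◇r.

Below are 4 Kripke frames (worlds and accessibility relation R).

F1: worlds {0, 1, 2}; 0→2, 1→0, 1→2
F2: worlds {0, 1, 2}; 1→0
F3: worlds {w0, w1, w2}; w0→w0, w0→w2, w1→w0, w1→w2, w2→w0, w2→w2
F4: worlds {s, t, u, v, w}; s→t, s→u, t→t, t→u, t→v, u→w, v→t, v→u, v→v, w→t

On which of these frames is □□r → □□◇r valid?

This is the axiom for a generalized confluence (Geach) condition; its first-order frame correspondent is ∀x ∀z (xR²z → ∃w (xR²w ∧ zRw)).
F1: fails — 1R²2 but no w with 1R²w and 2Rw.
F2: satisfies the condition.
F3: satisfies the condition.
F4: fails — wR²u but no w* with wR²w* and uRw*.
Valid on: F2, F3.

F2, F3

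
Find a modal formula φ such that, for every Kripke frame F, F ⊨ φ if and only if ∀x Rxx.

The condition is reflexivity. The T schema □p → p defines it.

□p → p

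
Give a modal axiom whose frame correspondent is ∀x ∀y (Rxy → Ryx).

The condition is symmetry. The B schema s → □◇s defines it.
Suppose s→□◇s is valid. Take Rxy and set V(s)={x}. Then s at x, so □◇s at x, so ◇s at y, so some z with Ryz has s; z=x, i.e. Ryx.

s → □◇s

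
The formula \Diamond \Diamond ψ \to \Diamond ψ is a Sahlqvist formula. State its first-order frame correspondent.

This schema is equivalent to the 4 axiom □ψ → □□ψ.
Its frame correspondent is transitivity — \forall x \forall y \forall z (Rxy \wedge Ryz \to Rxz).

Transitivity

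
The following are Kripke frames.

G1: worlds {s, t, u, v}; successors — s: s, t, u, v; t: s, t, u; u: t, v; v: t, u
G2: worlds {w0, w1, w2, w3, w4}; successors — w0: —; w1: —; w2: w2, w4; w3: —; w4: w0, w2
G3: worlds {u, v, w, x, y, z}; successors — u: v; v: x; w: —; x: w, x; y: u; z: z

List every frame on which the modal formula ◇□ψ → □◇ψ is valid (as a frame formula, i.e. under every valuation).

Frame correspondent (Sahlqvist): ∀x ∀y ∀z (Rxy ∧ Rxz → ∃w (Ryw ∧ Rzw)) — i.e. convergence.
G1: holds.
G2: fails — Rw4w0 and Rw4w0 but w0 and w0 have no common successor.
G3: fails — Rxw and Rxw but w and w have no common successor.

G1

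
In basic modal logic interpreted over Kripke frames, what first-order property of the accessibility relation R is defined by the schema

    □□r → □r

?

density

This schema is the C4 axiom.
It corresponds to density: ∀x ∀y (Rxy → ∃z (Rxz ∧ Rzy)).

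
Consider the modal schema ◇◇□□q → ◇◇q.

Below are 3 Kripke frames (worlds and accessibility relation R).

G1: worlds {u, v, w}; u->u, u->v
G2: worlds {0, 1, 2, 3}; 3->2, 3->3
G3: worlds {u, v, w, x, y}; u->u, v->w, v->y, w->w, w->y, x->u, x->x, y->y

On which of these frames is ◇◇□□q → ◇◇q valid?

The schema corresponds to a generalized confluence (Geach) condition: ∀x ∀y (xR²y → ∃w (yR²w ∧ xR²w)).
G1: fails — uR²v but no t with vR²t and uR²t.
G2: fails — 3R²2 but no w with 2R²w and 3R²w.
G3: condition met.
Valid on: G3.

G3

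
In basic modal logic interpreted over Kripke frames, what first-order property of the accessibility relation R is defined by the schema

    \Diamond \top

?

◇⊤ holds at w iff w has a successor, so frame-validity of ◇⊤ is exactly seriality. Equivalently via □φ → ◇φ:
Suppose □φ→◇φ is valid. At any x set V(φ)=W. Then □φ at x, so ◇φ at x, so x has a successor.
Conversely, on a frame with seriality the schema holds at every world under every valuation.
Frame condition: \forall x \exists y Rxy.

Seriality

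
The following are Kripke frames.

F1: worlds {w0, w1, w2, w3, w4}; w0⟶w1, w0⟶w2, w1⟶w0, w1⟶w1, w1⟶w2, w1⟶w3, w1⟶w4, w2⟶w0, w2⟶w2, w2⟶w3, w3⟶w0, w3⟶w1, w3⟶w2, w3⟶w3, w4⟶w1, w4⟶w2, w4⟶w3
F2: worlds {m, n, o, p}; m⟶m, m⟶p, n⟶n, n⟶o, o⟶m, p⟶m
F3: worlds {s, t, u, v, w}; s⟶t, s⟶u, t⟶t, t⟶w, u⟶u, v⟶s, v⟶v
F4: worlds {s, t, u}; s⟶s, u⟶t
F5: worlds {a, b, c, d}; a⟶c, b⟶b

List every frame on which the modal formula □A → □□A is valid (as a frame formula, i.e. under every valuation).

F4, F5

Frame correspondent (Sahlqvist): ∀x ∀y ∀z (Rxy ∧ Ryz → Rxz) — i.e. transitivity.
F1: fails — Rw3w1 and Rw1w4 but not Rw3w4.
F2: fails — Rom and Rmp but not Rop.
F3: fails — Rvs and Rsu but not Rvu.
F4: ✓.
F5: ✓.
Valid on: F4, F5.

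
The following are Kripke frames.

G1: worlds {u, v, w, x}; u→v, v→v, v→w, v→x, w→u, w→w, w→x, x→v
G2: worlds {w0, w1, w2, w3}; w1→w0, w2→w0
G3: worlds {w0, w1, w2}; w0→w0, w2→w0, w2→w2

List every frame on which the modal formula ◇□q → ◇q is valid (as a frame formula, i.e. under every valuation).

This is the axiom for a generalized confluence (Geach) condition; its first-order frame correspondent is ∀x ∀y (xRy → ∃w (yRw ∧ xRw)).
G1: fails — wRu but no t with uRt and wRt.
G2: fails — w1Rw0 but no w with w0Rw and w1Rw.
G3: satisfies the condition.

G3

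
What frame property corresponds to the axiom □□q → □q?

density

This is the C4 axiom.
Its frame correspondent is density — ∀x ∀y (Rxy → ∃z (Rxz ∧ Rzy)).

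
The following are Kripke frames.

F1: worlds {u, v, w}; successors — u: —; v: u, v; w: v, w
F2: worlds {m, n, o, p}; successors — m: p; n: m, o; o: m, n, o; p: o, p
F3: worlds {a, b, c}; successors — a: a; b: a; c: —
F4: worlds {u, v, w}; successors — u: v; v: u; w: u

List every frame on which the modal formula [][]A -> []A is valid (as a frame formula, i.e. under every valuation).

F1, F2, F3

This is the axiom for density; its first-order frame correspondent is forall x forall y (Rxy -> exists z (Rxz & Rzy)).
F1: ✓.
F2: ✓.
F3: ✓.
F4: fails — Ruv but no z with Ruz and Rzv.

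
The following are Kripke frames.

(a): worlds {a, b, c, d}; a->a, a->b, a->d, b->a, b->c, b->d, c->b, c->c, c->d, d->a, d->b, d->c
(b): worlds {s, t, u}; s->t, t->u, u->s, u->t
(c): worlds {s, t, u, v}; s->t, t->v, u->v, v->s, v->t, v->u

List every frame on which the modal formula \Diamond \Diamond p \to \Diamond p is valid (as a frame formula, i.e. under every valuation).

none

This is the axiom for transitivity; its first-order frame correspondent is \forall x \forall y \forall z (Rxy \wedge Ryz \to Rxz).
(a): fails — Rbc and Rcb but not Rbb.
(b): fails — Rtu and Rus but not Rts.
(c): fails — Ruv and Rvt but not Rut.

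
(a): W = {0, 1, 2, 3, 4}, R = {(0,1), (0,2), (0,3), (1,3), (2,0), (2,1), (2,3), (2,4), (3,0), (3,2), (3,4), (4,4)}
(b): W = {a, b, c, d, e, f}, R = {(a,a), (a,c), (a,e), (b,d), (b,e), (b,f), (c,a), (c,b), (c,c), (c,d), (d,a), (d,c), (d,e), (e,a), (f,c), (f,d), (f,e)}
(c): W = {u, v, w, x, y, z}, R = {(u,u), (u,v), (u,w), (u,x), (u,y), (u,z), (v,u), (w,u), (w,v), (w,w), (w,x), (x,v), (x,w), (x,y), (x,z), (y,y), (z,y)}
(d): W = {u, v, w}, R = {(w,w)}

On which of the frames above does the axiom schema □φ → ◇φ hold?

(a), (b), (c)

This is the axiom for seriality; its first-order frame correspondent is ∀x ∃y Rxy.
(a): satisfies the condition.
(b): satisfies the condition.
(c): satisfies the condition.
(d): fails — world u has no successor.
Valid on: (a), (b), (c).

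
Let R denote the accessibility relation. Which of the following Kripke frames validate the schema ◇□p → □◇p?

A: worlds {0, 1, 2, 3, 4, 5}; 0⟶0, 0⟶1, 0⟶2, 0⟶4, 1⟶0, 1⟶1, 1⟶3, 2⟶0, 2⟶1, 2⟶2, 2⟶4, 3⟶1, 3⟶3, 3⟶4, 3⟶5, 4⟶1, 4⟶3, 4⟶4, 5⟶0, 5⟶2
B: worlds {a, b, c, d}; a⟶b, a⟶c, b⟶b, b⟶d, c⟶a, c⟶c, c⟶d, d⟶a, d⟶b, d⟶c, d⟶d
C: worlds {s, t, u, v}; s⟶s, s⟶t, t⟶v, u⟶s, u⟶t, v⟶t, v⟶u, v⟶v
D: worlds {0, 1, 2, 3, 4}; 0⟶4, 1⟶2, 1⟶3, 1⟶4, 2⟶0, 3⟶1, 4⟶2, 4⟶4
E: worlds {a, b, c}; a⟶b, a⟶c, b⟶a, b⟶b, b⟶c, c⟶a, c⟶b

The schema corresponds to convergence: ∀x ∀y ∀z (Rxy ∧ Rxz → ∃w (Ryw ∧ Rzw)).
A: fails — R34 and R35 but 4 and 5 have no common successor.
B: ✓.
C: fails — Rss and Rst but s and t have no common successor.
D: fails — R12 and R14 but 2 and 4 have no common successor.
E: ✓.
Valid on: B, E.

B, E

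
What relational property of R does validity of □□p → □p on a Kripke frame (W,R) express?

density

Suppose □□p→□p is valid. Take Rxy and set V(p)={w : xR²w}. Then □□p at x, so □p at x, so p at y, i.e. ∃z(Rxz∧Rzy).
The converse is a direct semantic check.
Frame condition: ∀x ∀y (Rxy → ∃z (Rxz ∧ Rzy)).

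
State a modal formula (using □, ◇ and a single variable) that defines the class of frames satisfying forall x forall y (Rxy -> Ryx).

r → □◇r

This is symmetry; the standard corresponding axiom is B: r → □◇r.
Suppose r→□◇r is valid. Take Rxy and set V(r)={x}. Then r at x, so □◇r at x, so ◇r at y, so some z with Ryz has r; z=x, i.e. Ryx.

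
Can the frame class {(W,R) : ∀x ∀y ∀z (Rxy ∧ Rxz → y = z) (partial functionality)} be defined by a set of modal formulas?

This is a Sahlqvist condition; the CD axiom ◇q → □q defines it.
Suppose ◇q→□q is valid. Take Rxy, Rxz and set V(q)={y}. Then ◇q at x, so □q at x, so q at z, i.e. z=y.

Yes, by ◇q → □q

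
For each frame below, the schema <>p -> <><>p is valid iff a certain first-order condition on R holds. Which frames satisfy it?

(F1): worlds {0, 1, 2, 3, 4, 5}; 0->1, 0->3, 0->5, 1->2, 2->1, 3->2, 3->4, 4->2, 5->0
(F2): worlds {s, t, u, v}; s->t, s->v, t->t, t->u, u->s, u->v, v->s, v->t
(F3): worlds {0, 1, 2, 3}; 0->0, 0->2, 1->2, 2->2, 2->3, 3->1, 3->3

(F3)

The schema corresponds to a generalized confluence (Geach) condition: forall x forall y (xRy -> exists w (y = w & x R^2 w)).
(F1): fails — 0R1 but no w with 1=w and 0R²w.
(F2): fails — sRv but no w with v=w and sR²w.
(F3): satisfies the condition.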